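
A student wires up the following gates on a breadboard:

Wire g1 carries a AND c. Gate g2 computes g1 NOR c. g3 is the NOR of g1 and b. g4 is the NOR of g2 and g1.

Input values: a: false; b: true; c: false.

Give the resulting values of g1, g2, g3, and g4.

g1 = false, g2 = true, g3 = false, g4 = false

g1 = a AND c = false AND false = false
g2 = g1 NOR c = false NOR false = true
g3 = g1 NOR b = false NOR true = false
g4 = g2 NOR g1 = true NOR false = false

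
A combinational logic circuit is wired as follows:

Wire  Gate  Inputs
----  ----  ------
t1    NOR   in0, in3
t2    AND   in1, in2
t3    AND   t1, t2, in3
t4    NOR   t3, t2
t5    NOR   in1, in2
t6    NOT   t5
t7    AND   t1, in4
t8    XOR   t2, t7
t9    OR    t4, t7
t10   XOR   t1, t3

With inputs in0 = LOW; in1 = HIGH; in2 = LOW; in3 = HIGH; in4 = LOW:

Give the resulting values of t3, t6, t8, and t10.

t3 = LOW, t6 = HIGH, t8 = LOW, t10 = LOW

t1 = in0 NOR in3 = LOW NOR HIGH = LOW
t2 = in1 AND in2 = HIGH AND LOW = LOW
t3 = t1 AND t2 AND in3 = LOW AND LOW AND HIGH = LOW
t5 = in1 NOR in2 = HIGH NOR LOW = LOW
t6 = NOT t5 = NOT LOW = HIGH
t7 = t1 AND in4 = LOW AND LOW = LOW
t8 = t2 XOR t7 = LOW XOR LOW = LOW
t10 = t1 XOR t3 = LOW XOR LOW = LOW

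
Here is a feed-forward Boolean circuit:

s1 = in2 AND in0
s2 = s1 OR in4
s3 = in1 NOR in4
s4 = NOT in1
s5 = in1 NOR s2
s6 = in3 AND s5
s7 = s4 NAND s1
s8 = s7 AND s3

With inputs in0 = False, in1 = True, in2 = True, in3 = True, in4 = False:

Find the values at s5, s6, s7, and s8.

s1 = in2 AND in0 = True AND False = False
s2 = s1 OR in4 = False OR False = False
s3 = in1 NOR in4 = True NOR False = False
s4 = NOT in1 = NOT True = False
s5 = in1 NOR s2 = True NOR False = False
s6 = in3 AND s5 = True AND False = False
s7 = s4 NAND s1 = False NAND False = True
s8 = s7 AND s3 = True AND False = False

s5 = False  s6 = False  s7 = True  s8 = False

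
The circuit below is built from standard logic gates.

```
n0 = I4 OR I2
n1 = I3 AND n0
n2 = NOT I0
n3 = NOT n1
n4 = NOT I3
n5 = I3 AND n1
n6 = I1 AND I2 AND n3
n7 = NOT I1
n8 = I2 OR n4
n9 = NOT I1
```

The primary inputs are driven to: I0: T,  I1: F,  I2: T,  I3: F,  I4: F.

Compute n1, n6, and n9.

n1 = F  n6 = F  n9 = T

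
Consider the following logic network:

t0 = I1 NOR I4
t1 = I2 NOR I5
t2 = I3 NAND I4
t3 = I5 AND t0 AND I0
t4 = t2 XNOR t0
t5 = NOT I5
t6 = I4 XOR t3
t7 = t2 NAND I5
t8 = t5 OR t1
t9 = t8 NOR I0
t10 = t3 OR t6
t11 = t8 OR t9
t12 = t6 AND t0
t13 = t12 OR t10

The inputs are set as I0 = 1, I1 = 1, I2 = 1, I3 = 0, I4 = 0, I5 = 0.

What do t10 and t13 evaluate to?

t10 = 0, t13 = 0

t0 = I1 NOR I4 = 1 NOR 0 = 0
t3 = I5 AND t0 AND I0 = 0 AND 0 AND 1 = 0
t6 = I4 XOR t3 = 0 XOR 0 = 0
t10 = t3 OR t6 = 0 OR 0 = 0
t12 = t6 AND t0 = 0 AND 0 = 0
t13 = t12 OR t10 = 0 OR 0 = 0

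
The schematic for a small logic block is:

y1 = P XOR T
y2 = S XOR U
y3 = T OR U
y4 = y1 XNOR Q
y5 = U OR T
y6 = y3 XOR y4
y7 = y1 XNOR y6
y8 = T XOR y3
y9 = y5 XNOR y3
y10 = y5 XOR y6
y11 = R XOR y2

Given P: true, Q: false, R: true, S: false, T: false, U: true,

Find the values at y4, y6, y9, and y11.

y4 = false, y6 = true, y9 = true, y11 = false

y1 = P XOR T = true XOR false = true
y2 = S XOR U = false XOR true = true
y3 = T OR U = false OR true = true
y4 = y1 XNOR Q = true XNOR false = false
y5 = U OR T = true OR false = true
y6 = y3 XOR y4 = true XOR false = true
y9 = y5 XNOR y3 = true XNOR true = true
y11 = R XOR y2 = true XOR true = false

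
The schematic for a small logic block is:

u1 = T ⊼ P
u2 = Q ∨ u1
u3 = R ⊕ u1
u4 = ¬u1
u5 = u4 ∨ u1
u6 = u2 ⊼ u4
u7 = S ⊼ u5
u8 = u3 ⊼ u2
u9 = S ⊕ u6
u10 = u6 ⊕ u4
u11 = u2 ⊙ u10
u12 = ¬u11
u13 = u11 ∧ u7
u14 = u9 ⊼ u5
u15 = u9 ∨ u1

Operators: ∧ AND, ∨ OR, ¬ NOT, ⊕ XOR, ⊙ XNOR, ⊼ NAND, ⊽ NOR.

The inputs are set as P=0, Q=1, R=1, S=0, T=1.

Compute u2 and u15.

u2 = 1  u15 = 1

u1 = T NAND P = 1 NAND 0 = 1
u2 = Q OR u1 = 1 OR 1 = 1
u4 = NOT u1 = NOT 1 = 0
u6 = u2 NAND u4 = 1 NAND 0 = 1
u9 = S XOR u6 = 0 XOR 1 = 1
u15 = u9 OR u1 = 1 OR 1 = 1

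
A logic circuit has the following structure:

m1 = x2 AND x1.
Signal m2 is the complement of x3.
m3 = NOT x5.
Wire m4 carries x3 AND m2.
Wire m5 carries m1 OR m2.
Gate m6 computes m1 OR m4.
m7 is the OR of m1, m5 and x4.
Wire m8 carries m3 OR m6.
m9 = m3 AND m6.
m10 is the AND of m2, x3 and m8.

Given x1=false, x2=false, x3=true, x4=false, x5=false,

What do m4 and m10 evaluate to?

m4 = false, m10 = false

m1 = x2 AND x1 = false AND false = false
m2 = NOT x3 = NOT true = false
m3 = NOT x5 = NOT false = true
m4 = x3 AND m2 = true AND false = false
m6 = m1 OR m4 = false OR false = false
m8 = m3 OR m6 = true OR false = true
m10 = m2 AND x3 AND m8 = false AND true AND true = false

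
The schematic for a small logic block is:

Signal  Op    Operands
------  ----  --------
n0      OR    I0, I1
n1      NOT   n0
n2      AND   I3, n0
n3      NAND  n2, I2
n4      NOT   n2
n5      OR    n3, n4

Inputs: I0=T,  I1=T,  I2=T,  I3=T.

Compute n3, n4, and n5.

n3 = F; n4 = F; n5 = F

n0 = I0 OR I1 = T OR T = T
n2 = I3 AND n0 = T AND T = T
n3 = n2 NAND I2 = T NAND T = F
n4 = NOT n2 = NOT T = F
n5 = n3 OR n4 = F OR F = F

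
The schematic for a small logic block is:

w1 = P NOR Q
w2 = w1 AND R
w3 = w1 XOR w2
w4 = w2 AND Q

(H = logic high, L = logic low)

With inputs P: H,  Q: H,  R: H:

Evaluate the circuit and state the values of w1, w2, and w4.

w1 = L, w2 = L, w4 = L

w1 = P NOR Q = H NOR H = L
w2 = w1 AND R = L AND H = L
w4 = w2 AND Q = L AND H = L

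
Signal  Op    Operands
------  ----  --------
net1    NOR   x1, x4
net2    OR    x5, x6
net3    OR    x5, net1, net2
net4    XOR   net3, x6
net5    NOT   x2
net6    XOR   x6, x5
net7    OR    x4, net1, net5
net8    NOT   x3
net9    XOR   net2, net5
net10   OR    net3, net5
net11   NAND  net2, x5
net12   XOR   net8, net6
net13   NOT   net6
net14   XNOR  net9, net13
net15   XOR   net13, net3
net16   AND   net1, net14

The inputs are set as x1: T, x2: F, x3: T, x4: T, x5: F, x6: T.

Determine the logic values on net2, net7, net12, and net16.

net2 = T, net7 = T, net12 = T, net16 = F

net1 = x1 NOR x4 = T NOR T = F
net2 = x5 OR x6 = F OR T = T
net5 = NOT x2 = NOT F = T
net6 = x6 XOR x5 = T XOR F = T
net7 = x4 OR net1 OR net5 = T OR F OR T = T
net8 = NOT x3 = NOT T = F
net9 = net2 XOR net5 = T XOR T = F
net12 = net8 XOR net6 = F XOR T = T
net13 = NOT net6 = NOT T = F
net14 = net9 XNOR net13 = F XNOR F = T
net16 = net1 AND net14 = F AND T = F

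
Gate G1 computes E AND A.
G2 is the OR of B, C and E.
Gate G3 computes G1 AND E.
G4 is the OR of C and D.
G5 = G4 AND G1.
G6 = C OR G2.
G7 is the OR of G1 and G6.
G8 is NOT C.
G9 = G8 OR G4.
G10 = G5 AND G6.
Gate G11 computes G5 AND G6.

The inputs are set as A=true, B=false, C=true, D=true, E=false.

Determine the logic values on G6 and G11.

G6 = true, G11 = false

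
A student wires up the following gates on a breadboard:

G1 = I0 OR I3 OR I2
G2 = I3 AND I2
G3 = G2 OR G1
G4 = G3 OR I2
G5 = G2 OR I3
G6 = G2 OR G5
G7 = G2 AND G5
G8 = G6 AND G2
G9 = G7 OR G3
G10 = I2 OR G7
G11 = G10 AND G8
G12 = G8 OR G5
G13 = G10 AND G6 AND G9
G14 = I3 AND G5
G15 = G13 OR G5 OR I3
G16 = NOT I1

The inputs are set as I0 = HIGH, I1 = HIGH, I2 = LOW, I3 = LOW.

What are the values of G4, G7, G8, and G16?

G4 = HIGH, G7 = LOW, G8 = LOW, G16 = LOW

G1 = I0 OR I3 OR I2 = HIGH OR LOW OR LOW = HIGH
G2 = I3 AND I2 = LOW AND LOW = LOW
G3 = G2 OR G1 = LOW OR HIGH = HIGH
G4 = G3 OR I2 = HIGH OR LOW = HIGH
G5 = G2 OR I3 = LOW OR LOW = LOW
G6 = G2 OR G5 = LOW OR LOW = LOW
G7 = G2 AND G5 = LOW AND LOW = LOW
G8 = G6 AND G2 = LOW AND LOW = LOW
G16 = NOT I1 = NOT HIGH = LOW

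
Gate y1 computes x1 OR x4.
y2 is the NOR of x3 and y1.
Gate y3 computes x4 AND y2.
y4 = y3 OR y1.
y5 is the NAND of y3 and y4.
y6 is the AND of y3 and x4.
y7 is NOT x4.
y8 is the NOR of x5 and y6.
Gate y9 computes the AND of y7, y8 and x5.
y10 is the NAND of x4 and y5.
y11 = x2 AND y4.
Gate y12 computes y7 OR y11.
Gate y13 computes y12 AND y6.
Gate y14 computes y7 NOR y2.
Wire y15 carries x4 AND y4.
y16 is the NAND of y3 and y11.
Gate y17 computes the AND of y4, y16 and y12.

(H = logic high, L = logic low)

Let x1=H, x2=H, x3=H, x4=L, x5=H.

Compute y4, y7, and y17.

y1 = x1 OR x4 = H OR L = H
y2 = x3 NOR y1 = H NOR H = L
y3 = x4 AND y2 = L AND L = L
y4 = y3 OR y1 = L OR H = H
y7 = NOT x4 = NOT L = H
y11 = x2 AND y4 = H AND H = H
y12 = y7 OR y11 = H OR H = H
y16 = y3 NAND y11 = L NAND H = H
y17 = y4 AND y16 AND y12 = H AND H AND H = H

y4 = H, y7 = H, y17 = H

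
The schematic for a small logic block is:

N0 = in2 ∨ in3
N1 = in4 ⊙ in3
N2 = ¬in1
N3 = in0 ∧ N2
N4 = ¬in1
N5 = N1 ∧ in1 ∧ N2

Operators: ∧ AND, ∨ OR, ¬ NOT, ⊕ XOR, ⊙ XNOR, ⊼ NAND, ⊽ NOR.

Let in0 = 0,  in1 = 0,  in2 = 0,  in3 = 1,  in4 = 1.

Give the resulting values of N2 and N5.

N2 = 1  N5 = 0

N1 = in4 XNOR in3 = 1 XNOR 1 = 1
N2 = NOT in1 = NOT 0 = 1
N5 = N1 AND in1 AND N2 = 1 AND 0 AND 1 = 0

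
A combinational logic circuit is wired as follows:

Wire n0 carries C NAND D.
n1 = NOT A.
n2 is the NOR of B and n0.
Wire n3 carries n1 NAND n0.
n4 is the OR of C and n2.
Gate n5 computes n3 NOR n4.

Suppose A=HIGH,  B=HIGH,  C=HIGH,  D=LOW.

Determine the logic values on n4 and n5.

n0 = C NAND D = HIGH NAND LOW = HIGH
n1 = NOT A = NOT HIGH = LOW
n2 = B NOR n0 = HIGH NOR HIGH = LOW
n3 = n1 NAND n0 = LOW NAND HIGH = HIGH
n4 = C OR n2 = HIGH OR LOW = HIGH
n5 = n3 NOR n4 = HIGH NOR HIGH = LOW

n4 = HIGH, n5 = LOW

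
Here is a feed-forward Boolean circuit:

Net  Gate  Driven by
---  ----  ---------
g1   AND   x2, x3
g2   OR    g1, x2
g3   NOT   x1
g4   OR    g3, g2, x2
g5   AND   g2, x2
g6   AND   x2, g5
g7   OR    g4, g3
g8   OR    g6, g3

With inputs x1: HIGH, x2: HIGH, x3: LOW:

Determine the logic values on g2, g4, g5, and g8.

g1 = x2 AND x3 = HIGH AND LOW = LOW
g2 = g1 OR x2 = LOW OR HIGH = HIGH
g3 = NOT x1 = NOT HIGH = LOW
g4 = g3 OR g2 OR x2 = LOW OR HIGH OR HIGH = HIGH
g5 = g2 AND x2 = HIGH AND HIGH = HIGH
g6 = x2 AND g5 = HIGH AND HIGH = HIGH
g8 = g6 OR g3 = HIGH OR LOW = HIGH

g2 = HIGH  g4 = HIGH  g5 = HIGH  g8 = HIGH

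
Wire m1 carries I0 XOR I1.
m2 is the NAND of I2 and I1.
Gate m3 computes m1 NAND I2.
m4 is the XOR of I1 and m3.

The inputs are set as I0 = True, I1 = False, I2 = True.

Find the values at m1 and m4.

m1 = True, m4 = False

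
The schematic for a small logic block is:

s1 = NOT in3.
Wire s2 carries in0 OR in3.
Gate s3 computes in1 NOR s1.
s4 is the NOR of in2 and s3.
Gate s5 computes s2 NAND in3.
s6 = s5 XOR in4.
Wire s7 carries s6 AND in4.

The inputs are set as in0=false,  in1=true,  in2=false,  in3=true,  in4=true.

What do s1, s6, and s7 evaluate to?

s1 = false, s6 = true, s7 = true

s1 = NOT in3 = NOT true = false
s2 = in0 OR in3 = false OR true = true
s5 = s2 NAND in3 = true NAND true = false
s6 = s5 XOR in4 = false XOR true = true
s7 = s6 AND in4 = true AND true = true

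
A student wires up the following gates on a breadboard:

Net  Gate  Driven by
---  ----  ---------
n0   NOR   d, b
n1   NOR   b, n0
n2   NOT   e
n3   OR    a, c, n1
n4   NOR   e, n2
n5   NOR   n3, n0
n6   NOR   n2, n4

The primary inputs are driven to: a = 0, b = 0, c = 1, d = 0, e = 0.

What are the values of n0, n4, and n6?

n0 = d NOR b = 0 NOR 0 = 1
n2 = NOT e = NOT 0 = 1
n4 = e NOR n2 = 0 NOR 1 = 0
n6 = n2 NOR n4 = 1 NOR 0 = 0

n0 = 1; n4 = 0; n6 = 0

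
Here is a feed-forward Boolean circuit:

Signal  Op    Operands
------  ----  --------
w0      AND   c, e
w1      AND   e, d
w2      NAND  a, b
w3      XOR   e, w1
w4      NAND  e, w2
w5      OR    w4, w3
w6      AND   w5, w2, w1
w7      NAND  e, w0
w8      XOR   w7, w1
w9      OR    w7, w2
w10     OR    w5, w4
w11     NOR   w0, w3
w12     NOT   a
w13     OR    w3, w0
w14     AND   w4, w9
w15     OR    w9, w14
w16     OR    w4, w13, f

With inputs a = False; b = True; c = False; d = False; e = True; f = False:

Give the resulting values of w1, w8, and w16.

w1 = False, w8 = True, w16 = True

w0 = c AND e = False AND True = False
w1 = e AND d = True AND False = False
w2 = a NAND b = False NAND True = True
w3 = e XOR w1 = True XOR False = True
w4 = e NAND w2 = True NAND True = False
w7 = e NAND w0 = True NAND False = True
w8 = w7 XOR w1 = True XOR False = True
w13 = w3 OR w0 = True OR False = True
w16 = w4 OR w13 OR f = False OR True OR False = True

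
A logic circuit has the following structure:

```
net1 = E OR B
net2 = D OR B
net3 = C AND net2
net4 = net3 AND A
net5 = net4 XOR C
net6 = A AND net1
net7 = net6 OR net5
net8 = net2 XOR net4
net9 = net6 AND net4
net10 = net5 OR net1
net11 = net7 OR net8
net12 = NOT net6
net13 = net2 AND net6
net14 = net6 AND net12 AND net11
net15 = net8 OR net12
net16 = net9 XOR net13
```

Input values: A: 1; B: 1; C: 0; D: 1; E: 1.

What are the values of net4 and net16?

net4 = 0; net16 = 1

net1 = E OR B = 1 OR 1 = 1
net2 = D OR B = 1 OR 1 = 1
net3 = C AND net2 = 0 AND 1 = 0
net4 = net3 AND A = 0 AND 1 = 0
net6 = A AND net1 = 1 AND 1 = 1
net9 = net6 AND net4 = 1 AND 0 = 0
net13 = net2 AND net6 = 1 AND 1 = 1
net16 = net9 XOR net13 = 0 XOR 1 = 1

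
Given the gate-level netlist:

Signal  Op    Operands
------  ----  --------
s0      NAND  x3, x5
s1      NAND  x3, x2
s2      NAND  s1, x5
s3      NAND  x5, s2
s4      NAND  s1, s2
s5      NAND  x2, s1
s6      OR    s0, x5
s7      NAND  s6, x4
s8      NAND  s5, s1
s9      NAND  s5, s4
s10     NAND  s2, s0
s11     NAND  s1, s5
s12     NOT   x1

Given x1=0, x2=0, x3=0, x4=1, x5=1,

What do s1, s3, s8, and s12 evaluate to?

s1 = 1, s3 = 1, s8 = 0, s12 = 1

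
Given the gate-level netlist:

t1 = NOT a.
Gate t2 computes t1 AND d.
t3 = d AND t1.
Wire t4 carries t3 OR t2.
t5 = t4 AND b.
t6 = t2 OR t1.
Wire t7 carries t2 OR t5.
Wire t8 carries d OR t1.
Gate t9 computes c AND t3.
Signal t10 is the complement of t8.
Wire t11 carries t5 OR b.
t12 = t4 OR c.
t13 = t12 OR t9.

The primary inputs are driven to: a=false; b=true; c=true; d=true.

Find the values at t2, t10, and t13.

t2 = true, t10 = false, t13 = true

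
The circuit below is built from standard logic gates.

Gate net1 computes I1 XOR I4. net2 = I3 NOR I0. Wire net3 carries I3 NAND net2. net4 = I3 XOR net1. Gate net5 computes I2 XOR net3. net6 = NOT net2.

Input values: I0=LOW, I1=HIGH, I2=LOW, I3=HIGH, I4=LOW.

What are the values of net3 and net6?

net3 = HIGH; net6 = HIGH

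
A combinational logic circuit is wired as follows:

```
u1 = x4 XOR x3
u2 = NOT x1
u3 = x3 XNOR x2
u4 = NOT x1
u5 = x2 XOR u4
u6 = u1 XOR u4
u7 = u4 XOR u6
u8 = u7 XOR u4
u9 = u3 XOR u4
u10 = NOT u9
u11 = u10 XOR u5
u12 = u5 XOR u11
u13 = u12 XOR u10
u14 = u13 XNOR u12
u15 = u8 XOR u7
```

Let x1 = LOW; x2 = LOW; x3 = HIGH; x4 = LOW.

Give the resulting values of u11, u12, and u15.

u1 = x4 XOR x3 = LOW XOR HIGH = HIGH
u3 = x3 XNOR x2 = HIGH XNOR LOW = LOW
u4 = NOT x1 = NOT LOW = HIGH
u5 = x2 XOR u4 = LOW XOR HIGH = HIGH
u6 = u1 XOR u4 = HIGH XOR HIGH = LOW
u7 = u4 XOR u6 = HIGH XOR LOW = HIGH
u8 = u7 XOR u4 = HIGH XOR HIGH = LOW
u9 = u3 XOR u4 = LOW XOR HIGH = HIGH
u10 = NOT u9 = NOT HIGH = LOW
u11 = u10 XOR u5 = LOW XOR HIGH = HIGH
u12 = u5 XOR u11 = HIGH XOR HIGH = LOW
u15 = u8 XOR u7 = LOW XOR HIGH = HIGH

u11 = HIGH; u12 = LOW; u15 = HIGH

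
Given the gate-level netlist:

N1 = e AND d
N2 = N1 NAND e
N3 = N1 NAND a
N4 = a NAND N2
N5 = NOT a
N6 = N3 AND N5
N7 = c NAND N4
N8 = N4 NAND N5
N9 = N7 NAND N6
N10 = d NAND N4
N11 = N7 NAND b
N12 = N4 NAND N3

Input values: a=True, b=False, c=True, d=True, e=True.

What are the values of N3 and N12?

N3 = False, N12 = True

N1 = e AND d = True AND True = True
N2 = N1 NAND e = True NAND True = False
N3 = N1 NAND a = True NAND True = False
N4 = a NAND N2 = True NAND False = True
N12 = N4 NAND N3 = True NAND False = True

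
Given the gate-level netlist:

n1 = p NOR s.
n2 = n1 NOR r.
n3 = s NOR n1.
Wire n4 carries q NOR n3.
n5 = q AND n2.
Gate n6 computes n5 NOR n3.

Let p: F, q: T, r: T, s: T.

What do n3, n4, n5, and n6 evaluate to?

n3 = F, n4 = F, n5 = F, n6 = T

n1 = p NOR s = F NOR T = F
n2 = n1 NOR r = F NOR T = F
n3 = s NOR n1 = T NOR F = F
n4 = q NOR n3 = T NOR F = F
n5 = q AND n2 = T AND F = F
n6 = n5 NOR n3 = F NOR F = T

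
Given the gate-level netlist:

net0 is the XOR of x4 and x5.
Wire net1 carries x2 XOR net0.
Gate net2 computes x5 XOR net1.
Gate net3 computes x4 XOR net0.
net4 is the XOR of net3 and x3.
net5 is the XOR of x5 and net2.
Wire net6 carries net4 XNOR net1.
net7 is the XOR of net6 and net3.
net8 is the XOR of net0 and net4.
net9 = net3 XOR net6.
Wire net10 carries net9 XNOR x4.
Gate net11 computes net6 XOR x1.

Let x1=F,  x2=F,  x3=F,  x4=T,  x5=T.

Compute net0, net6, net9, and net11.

net0 = x4 XOR x5 = T XOR T = F
net1 = x2 XOR net0 = F XOR F = F
net3 = x4 XOR net0 = T XOR F = T
net4 = net3 XOR x3 = T XOR F = T
net6 = net4 XNOR net1 = T XNOR F = F
net9 = net3 XOR net6 = T XOR F = T
net11 = net6 XOR x1 = F XOR F = F

net0 = F  net6 = F  net9 = T  net11 = F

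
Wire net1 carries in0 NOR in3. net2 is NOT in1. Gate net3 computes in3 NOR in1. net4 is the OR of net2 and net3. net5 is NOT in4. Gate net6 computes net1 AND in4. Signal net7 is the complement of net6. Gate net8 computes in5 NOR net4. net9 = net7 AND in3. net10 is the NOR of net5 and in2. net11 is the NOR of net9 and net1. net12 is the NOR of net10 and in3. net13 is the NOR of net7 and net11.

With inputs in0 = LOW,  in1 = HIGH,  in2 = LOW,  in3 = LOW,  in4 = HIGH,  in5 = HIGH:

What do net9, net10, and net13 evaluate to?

net9 = LOW; net10 = HIGH; net13 = HIGH

net1 = in0 NOR in3 = LOW NOR LOW = HIGH
net5 = NOT in4 = NOT HIGH = LOW
net6 = net1 AND in4 = HIGH AND HIGH = HIGH
net7 = NOT net6 = NOT HIGH = LOW
net9 = net7 AND in3 = LOW AND LOW = LOW
net10 = net5 NOR in2 = LOW NOR LOW = HIGH
net11 = net9 NOR net1 = LOW NOR HIGH = LOW
net13 = net7 NOR net11 = LOW NOR LOW = HIGH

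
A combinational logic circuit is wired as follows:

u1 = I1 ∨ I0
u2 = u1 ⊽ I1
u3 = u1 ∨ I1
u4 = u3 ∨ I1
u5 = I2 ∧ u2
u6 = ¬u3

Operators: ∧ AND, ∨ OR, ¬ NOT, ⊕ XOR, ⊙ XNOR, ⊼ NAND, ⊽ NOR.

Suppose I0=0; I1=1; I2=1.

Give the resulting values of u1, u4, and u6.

u1 = 1  u4 = 1  u6 = 0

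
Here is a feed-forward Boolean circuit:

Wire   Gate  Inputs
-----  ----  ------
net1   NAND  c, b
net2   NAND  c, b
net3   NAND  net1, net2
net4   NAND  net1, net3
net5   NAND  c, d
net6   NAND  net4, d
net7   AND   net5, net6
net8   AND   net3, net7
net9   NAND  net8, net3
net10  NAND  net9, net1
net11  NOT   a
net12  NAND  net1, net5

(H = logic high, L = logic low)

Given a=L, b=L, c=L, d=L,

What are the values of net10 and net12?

net1 = c NAND b = L NAND L = H
net2 = c NAND b = L NAND L = H
net3 = net1 NAND net2 = H NAND H = L
net4 = net1 NAND net3 = H NAND L = H
net5 = c NAND d = L NAND L = H
net6 = net4 NAND d = H NAND L = H
net7 = net5 AND net6 = H AND H = H
net8 = net3 AND net7 = L AND H = L
net9 = net8 NAND net3 = L NAND L = H
net10 = net9 NAND net1 = H NAND H = L
net12 = net1 NAND net5 = H NAND H = L

net10 = L, net12 = L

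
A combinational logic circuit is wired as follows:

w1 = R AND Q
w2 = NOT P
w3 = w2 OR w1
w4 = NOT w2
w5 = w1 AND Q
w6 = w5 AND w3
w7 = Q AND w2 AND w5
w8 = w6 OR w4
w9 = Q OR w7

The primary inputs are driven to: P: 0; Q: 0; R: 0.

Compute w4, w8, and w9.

w4 = 0, w8 = 0, w9 = 0

w1 = R AND Q = 0 AND 0 = 0
w2 = NOT P = NOT 0 = 1
w3 = w2 OR w1 = 1 OR 0 = 1
w4 = NOT w2 = NOT 1 = 0
w5 = w1 AND Q = 0 AND 0 = 0
w6 = w5 AND w3 = 0 AND 1 = 0
w7 = Q AND w2 AND w5 = 0 AND 1 AND 0 = 0
w8 = w6 OR w4 = 0 OR 0 = 0
w9 = Q OR w7 = 0 OR 0 = 0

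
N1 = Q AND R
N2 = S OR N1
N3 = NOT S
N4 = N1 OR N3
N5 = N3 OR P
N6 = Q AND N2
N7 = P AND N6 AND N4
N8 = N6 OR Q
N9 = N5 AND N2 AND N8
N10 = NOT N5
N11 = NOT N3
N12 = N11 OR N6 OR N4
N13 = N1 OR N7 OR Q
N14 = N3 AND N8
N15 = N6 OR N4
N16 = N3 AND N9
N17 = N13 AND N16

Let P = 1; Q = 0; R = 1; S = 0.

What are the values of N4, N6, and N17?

N1 = Q AND R = 0 AND 1 = 0
N2 = S OR N1 = 0 OR 0 = 0
N3 = NOT S = NOT 0 = 1
N4 = N1 OR N3 = 0 OR 1 = 1
N5 = N3 OR P = 1 OR 1 = 1
N6 = Q AND N2 = 0 AND 0 = 0
N7 = P AND N6 AND N4 = 1 AND 0 AND 1 = 0
N8 = N6 OR Q = 0 OR 0 = 0
N9 = N5 AND N2 AND N8 = 1 AND 0 AND 0 = 0
N13 = N1 OR N7 OR Q = 0 OR 0 OR 0 = 0
N16 = N3 AND N9 = 1 AND 0 = 0
N17 = N13 AND N16 = 0 AND 0 = 0

N4 = 1  N6 = 0  N17 = 0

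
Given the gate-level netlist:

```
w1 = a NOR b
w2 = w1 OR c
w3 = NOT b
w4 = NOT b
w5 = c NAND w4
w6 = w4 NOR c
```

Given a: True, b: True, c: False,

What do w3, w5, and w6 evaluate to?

w3 = False, w5 = True, w6 = True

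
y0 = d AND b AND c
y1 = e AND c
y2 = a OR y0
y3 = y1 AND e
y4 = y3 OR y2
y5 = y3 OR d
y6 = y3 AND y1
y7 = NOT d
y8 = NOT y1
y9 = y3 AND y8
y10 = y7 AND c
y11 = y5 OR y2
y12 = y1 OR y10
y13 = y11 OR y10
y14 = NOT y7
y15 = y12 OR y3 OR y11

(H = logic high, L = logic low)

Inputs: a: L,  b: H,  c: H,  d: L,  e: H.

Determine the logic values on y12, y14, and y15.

y12 = H  y14 = L  y15 = H

y0 = d AND b AND c = L AND H AND H = L
y1 = e AND c = H AND H = H
y2 = a OR y0 = L OR L = L
y3 = y1 AND e = H AND H = H
y5 = y3 OR d = H OR L = H
y7 = NOT d = NOT L = H
y10 = y7 AND c = H AND H = H
y11 = y5 OR y2 = H OR L = H
y12 = y1 OR y10 = H OR H = H
y14 = NOT y7 = NOT H = L
y15 = y12 OR y3 OR y11 = H OR H OR H = H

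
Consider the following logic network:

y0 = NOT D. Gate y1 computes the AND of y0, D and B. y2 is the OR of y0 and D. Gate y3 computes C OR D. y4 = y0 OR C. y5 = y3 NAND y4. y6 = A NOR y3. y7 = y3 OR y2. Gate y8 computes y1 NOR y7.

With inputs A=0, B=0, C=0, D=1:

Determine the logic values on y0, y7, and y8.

y0 = NOT D = NOT 1 = 0
y1 = y0 AND D AND B = 0 AND 1 AND 0 = 0
y2 = y0 OR D = 0 OR 1 = 1
y3 = C OR D = 0 OR 1 = 1
y7 = y3 OR y2 = 1 OR 1 = 1
y8 = y1 NOR y7 = 0 NOR 1 = 0

y0 = 0, y7 = 1, y8 = 0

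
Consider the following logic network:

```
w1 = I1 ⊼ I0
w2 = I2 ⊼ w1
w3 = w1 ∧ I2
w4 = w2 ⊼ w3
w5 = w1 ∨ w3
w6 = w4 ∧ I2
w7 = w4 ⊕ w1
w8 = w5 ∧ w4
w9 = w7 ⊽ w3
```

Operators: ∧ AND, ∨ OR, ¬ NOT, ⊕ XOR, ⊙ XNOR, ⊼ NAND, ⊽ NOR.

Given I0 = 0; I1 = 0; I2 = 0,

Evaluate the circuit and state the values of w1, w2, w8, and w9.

w1 = 1  w2 = 1  w8 = 1  w9 = 1

w1 = I1 NAND I0 = 0 NAND 0 = 1
w2 = I2 NAND w1 = 0 NAND 1 = 1
w3 = w1 AND I2 = 1 AND 0 = 0
w4 = w2 NAND w3 = 1 NAND 0 = 1
w5 = w1 OR w3 = 1 OR 0 = 1
w7 = w4 XOR w1 = 1 XOR 1 = 0
w8 = w5 AND w4 = 1 AND 1 = 1
w9 = w7 NOR w3 = 0 NOR 0 = 1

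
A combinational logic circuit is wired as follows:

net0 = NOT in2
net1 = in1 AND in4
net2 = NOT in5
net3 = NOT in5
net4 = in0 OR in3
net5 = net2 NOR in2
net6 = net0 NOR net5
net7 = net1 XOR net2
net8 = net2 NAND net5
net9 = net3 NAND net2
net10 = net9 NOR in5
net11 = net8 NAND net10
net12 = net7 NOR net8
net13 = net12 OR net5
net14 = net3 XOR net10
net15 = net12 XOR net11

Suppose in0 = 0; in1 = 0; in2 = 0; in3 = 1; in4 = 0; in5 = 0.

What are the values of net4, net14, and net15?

net4 = 1, net14 = 0, net15 = 0

net1 = in1 AND in4 = 0 AND 0 = 0
net2 = NOT in5 = NOT 0 = 1
net3 = NOT in5 = NOT 0 = 1
net4 = in0 OR in3 = 0 OR 1 = 1
net5 = net2 NOR in2 = 1 NOR 0 = 0
net7 = net1 XOR net2 = 0 XOR 1 = 1
net8 = net2 NAND net5 = 1 NAND 0 = 1
net9 = net3 NAND net2 = 1 NAND 1 = 0
net10 = net9 NOR in5 = 0 NOR 0 = 1
net11 = net8 NAND net10 = 1 NAND 1 = 0
net12 = net7 NOR net8 = 1 NOR 1 = 0
net14 = net3 XOR net10 = 1 XOR 1 = 0
net15 = net12 XOR net11 = 0 XOR 0 = 0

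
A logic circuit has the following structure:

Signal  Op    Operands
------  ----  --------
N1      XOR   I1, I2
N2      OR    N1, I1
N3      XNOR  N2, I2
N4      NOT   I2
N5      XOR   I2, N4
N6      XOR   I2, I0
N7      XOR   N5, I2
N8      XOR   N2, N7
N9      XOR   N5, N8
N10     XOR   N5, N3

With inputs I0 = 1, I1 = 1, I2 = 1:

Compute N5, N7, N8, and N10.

N5 = 1; N7 = 0; N8 = 1; N10 = 0

N1 = I1 XOR I2 = 1 XOR 1 = 0
N2 = N1 OR I1 = 0 OR 1 = 1
N3 = N2 XNOR I2 = 1 XNOR 1 = 1
N4 = NOT I2 = NOT 1 = 0
N5 = I2 XOR N4 = 1 XOR 0 = 1
N7 = N5 XOR I2 = 1 XOR 1 = 0
N8 = N2 XOR N7 = 1 XOR 0 = 1
N10 = N5 XOR N3 = 1 XOR 1 = 0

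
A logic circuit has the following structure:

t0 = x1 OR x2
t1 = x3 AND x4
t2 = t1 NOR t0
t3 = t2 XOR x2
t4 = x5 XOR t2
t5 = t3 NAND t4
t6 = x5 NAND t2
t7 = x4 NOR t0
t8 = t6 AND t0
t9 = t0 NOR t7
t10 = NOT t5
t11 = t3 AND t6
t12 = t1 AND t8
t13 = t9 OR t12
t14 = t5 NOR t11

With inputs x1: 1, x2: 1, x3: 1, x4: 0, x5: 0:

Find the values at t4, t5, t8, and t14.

t4 = 0, t5 = 1, t8 = 1, t14 = 0

t0 = x1 OR x2 = 1 OR 1 = 1
t1 = x3 AND x4 = 1 AND 0 = 0
t2 = t1 NOR t0 = 0 NOR 1 = 0
t3 = t2 XOR x2 = 0 XOR 1 = 1
t4 = x5 XOR t2 = 0 XOR 0 = 0
t5 = t3 NAND t4 = 1 NAND 0 = 1
t6 = x5 NAND t2 = 0 NAND 0 = 1
t8 = t6 AND t0 = 1 AND 1 = 1
t11 = t3 AND t6 = 1 AND 1 = 1
t14 = t5 NOR t11 = 1 NOR 1 = 0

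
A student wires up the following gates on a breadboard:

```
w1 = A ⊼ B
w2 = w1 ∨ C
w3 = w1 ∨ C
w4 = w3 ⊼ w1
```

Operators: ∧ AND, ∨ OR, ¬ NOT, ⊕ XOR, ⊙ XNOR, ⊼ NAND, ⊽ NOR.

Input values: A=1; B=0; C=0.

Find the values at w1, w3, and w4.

w1 = A NAND B = 1 NAND 0 = 1
w3 = w1 OR C = 1 OR 0 = 1
w4 = w3 NAND w1 = 1 NAND 1 = 0

w1 = 1; w3 = 1; w4 = 0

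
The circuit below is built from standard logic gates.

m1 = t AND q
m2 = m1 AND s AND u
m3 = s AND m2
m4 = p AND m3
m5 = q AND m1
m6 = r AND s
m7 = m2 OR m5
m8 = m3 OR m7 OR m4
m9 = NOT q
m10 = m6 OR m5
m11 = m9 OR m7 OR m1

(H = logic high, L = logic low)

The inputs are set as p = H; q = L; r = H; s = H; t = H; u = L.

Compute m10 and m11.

m10 = H; m11 = H

m1 = t AND q = H AND L = L
m2 = m1 AND s AND u = L AND H AND L = L
m5 = q AND m1 = L AND L = L
m6 = r AND s = H AND H = H
m7 = m2 OR m5 = L OR L = L
m9 = NOT q = NOT L = H
m10 = m6 OR m5 = H OR L = H
m11 = m9 OR m7 OR m1 = H OR L OR L = H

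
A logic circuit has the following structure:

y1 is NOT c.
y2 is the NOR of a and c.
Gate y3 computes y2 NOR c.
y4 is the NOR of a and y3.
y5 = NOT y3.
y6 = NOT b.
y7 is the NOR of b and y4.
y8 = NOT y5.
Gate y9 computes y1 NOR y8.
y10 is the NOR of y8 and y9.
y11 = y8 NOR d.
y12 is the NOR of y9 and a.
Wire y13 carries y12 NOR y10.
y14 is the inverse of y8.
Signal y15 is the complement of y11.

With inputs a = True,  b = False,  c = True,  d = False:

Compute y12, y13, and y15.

y1 = NOT c = NOT True = False
y2 = a NOR c = True NOR True = False
y3 = y2 NOR c = False NOR True = False
y5 = NOT y3 = NOT False = True
y8 = NOT y5 = NOT True = False
y9 = y1 NOR y8 = False NOR False = True
y10 = y8 NOR y9 = False NOR True = False
y11 = y8 NOR d = False NOR False = True
y12 = y9 NOR a = True NOR True = False
y13 = y12 NOR y10 = False NOR False = True
y15 = NOT y11 = NOT True = False

y12 = False  y13 = True  y15 = False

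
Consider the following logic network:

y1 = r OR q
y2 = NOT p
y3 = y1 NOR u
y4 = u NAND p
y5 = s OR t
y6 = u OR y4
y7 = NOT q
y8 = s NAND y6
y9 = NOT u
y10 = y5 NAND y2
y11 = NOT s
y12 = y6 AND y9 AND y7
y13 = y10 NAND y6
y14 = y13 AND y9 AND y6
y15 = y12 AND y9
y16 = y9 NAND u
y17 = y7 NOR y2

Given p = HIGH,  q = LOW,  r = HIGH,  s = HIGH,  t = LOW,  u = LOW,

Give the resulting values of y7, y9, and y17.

y7 = HIGH; y9 = HIGH; y17 = LOW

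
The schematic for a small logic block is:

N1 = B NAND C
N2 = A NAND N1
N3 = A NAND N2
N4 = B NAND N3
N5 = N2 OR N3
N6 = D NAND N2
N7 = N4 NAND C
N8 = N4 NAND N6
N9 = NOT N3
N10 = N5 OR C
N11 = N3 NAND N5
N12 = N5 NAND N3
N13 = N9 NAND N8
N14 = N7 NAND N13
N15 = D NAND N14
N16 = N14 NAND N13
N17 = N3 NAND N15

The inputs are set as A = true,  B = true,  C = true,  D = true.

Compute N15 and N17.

N1 = B NAND C = true NAND true = false
N2 = A NAND N1 = true NAND false = true
N3 = A NAND N2 = true NAND true = false
N4 = B NAND N3 = true NAND false = true
N6 = D NAND N2 = true NAND true = false
N7 = N4 NAND C = true NAND true = false
N8 = N4 NAND N6 = true NAND false = true
N9 = NOT N3 = NOT false = true
N13 = N9 NAND N8 = true NAND true = false
N14 = N7 NAND N13 = false NAND false = true
N15 = D NAND N14 = true NAND true = false
N17 = N3 NAND N15 = false NAND false = true

N15 = false, N17 = true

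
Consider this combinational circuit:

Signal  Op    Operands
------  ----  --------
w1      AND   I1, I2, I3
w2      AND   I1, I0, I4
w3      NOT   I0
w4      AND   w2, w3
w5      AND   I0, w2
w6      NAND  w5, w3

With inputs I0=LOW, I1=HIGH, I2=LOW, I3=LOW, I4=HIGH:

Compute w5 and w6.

w2 = I1 AND I0 AND I4 = HIGH AND LOW AND HIGH = LOW
w3 = NOT I0 = NOT LOW = HIGH
w5 = I0 AND w2 = LOW AND LOW = LOW
w6 = w5 NAND w3 = LOW NAND HIGH = HIGH

w5 = LOW; w6 = HIGH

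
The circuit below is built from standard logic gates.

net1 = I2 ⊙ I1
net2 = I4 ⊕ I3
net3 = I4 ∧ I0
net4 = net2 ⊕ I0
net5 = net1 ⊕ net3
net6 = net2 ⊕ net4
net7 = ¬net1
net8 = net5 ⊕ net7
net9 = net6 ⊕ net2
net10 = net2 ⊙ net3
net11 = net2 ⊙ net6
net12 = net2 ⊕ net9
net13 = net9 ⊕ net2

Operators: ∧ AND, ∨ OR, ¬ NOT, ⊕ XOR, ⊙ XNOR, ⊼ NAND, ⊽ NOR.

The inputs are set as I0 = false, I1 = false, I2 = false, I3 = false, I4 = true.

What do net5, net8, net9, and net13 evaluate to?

net5 = true, net8 = true, net9 = true, net13 = false

net1 = I2 XNOR I1 = false XNOR false = true
net2 = I4 XOR I3 = true XOR false = true
net3 = I4 AND I0 = true AND false = false
net4 = net2 XOR I0 = true XOR false = true
net5 = net1 XOR net3 = true XOR false = true
net6 = net2 XOR net4 = true XOR true = false
net7 = NOT net1 = NOT true = false
net8 = net5 XOR net7 = true XOR false = true
net9 = net6 XOR net2 = false XOR true = true
net13 = net9 XOR net2 = true XOR true = false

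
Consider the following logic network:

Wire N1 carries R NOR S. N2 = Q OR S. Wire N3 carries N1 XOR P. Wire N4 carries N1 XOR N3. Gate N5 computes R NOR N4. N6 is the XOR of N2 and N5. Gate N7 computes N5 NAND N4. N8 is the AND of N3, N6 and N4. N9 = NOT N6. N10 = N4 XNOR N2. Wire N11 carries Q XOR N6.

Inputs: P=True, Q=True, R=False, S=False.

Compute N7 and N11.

N7 = True, N11 = False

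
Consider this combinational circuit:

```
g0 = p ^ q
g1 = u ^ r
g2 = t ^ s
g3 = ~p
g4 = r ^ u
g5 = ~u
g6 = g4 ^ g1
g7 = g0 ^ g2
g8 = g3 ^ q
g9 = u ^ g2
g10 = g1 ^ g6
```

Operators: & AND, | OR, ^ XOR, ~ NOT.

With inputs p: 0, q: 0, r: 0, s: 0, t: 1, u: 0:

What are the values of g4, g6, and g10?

g1 = u XOR r = 0 XOR 0 = 0
g4 = r XOR u = 0 XOR 0 = 0
g6 = g4 XOR g1 = 0 XOR 0 = 0
g10 = g1 XOR g6 = 0 XOR 0 = 0

g4 = 0, g6 = 0, g10 = 0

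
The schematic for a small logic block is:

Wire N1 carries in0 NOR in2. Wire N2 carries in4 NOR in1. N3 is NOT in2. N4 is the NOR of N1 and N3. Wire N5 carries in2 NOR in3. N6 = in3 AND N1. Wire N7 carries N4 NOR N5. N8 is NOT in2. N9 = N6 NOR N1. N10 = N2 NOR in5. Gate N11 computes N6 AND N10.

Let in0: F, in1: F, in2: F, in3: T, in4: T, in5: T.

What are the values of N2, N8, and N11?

N1 = in0 NOR in2 = F NOR F = T
N2 = in4 NOR in1 = T NOR F = F
N6 = in3 AND N1 = T AND T = T
N8 = NOT in2 = NOT F = T
N10 = N2 NOR in5 = F NOR T = F
N11 = N6 AND N10 = T AND F = F

N2 = F  N8 = T  N11 = F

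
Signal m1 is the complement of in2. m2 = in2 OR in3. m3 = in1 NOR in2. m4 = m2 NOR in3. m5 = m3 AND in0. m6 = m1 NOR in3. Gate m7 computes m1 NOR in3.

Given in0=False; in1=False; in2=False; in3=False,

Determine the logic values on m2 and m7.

m2 = False, m7 = False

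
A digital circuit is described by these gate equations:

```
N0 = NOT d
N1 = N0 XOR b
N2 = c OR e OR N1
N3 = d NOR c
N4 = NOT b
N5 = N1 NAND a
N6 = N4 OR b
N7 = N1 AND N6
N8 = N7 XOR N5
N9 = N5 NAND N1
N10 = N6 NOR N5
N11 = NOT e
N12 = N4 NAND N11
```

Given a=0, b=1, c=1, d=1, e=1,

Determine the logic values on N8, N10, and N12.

N0 = NOT d = NOT 1 = 0
N1 = N0 XOR b = 0 XOR 1 = 1
N4 = NOT b = NOT 1 = 0
N5 = N1 NAND a = 1 NAND 0 = 1
N6 = N4 OR b = 0 OR 1 = 1
N7 = N1 AND N6 = 1 AND 1 = 1
N8 = N7 XOR N5 = 1 XOR 1 = 0
N10 = N6 NOR N5 = 1 NOR 1 = 0
N11 = NOT e = NOT 1 = 0
N12 = N4 NAND N11 = 0 NAND 0 = 1

N8 = 0  N10 = 0  N12 = 1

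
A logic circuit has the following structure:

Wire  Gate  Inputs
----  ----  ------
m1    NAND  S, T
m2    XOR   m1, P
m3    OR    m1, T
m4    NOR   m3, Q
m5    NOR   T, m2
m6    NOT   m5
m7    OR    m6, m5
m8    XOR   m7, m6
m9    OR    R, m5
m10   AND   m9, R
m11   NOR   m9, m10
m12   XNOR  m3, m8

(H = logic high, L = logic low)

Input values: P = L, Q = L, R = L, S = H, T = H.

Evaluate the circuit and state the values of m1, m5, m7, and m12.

m1 = L  m5 = L  m7 = H  m12 = L

m1 = S NAND T = H NAND H = L
m2 = m1 XOR P = L XOR L = L
m3 = m1 OR T = L OR H = H
m5 = T NOR m2 = H NOR L = L
m6 = NOT m5 = NOT L = H
m7 = m6 OR m5 = H OR L = H
m8 = m7 XOR m6 = H XOR H = L
m12 = m3 XNOR m8 = H XNOR L = L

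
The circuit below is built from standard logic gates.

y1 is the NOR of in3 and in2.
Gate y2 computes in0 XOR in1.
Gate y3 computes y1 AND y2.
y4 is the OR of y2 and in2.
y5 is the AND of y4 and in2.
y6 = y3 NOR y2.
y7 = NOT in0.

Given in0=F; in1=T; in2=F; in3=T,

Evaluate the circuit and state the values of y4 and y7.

y4 = T, y7 = T

y2 = in0 XOR in1 = F XOR T = T
y4 = y2 OR in2 = T OR F = T
y7 = NOT in0 = NOT F = T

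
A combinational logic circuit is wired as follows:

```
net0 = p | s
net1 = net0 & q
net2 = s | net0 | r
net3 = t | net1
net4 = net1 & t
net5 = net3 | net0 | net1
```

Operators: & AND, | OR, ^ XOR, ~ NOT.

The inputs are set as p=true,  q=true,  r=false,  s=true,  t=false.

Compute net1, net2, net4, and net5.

net1 = true, net2 = true, net4 = false, net5 = true

net0 = p OR s = true OR true = true
net1 = net0 AND q = true AND true = true
net2 = s OR net0 OR r = true OR true OR false = true
net3 = t OR net1 = false OR true = true
net4 = net1 AND t = true AND false = false
net5 = net3 OR net0 OR net1 = true OR true OR true = true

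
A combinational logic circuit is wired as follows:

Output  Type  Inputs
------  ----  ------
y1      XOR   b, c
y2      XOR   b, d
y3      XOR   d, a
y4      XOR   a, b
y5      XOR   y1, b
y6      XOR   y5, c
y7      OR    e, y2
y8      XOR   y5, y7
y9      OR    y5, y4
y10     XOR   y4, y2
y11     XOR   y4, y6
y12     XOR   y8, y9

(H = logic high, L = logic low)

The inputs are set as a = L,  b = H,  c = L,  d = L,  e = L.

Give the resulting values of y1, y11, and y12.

y1 = b XOR c = H XOR L = H
y2 = b XOR d = H XOR L = H
y4 = a XOR b = L XOR H = H
y5 = y1 XOR b = H XOR H = L
y6 = y5 XOR c = L XOR L = L
y7 = e OR y2 = L OR H = H
y8 = y5 XOR y7 = L XOR H = H
y9 = y5 OR y4 = L OR H = H
y11 = y4 XOR y6 = H XOR L = H
y12 = y8 XOR y9 = H XOR H = L

y1 = H, y11 = H, y12 = L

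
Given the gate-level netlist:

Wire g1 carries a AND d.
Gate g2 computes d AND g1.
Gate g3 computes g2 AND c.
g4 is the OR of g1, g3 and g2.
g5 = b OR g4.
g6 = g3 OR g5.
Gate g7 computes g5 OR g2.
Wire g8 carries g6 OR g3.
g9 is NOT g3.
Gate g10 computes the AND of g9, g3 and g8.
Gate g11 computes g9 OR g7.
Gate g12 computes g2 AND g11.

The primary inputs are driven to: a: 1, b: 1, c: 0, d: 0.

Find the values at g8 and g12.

g8 = 1, g12 = 0

g1 = a AND d = 1 AND 0 = 0
g2 = d AND g1 = 0 AND 0 = 0
g3 = g2 AND c = 0 AND 0 = 0
g4 = g1 OR g3 OR g2 = 0 OR 0 OR 0 = 0
g5 = b OR g4 = 1 OR 0 = 1
g6 = g3 OR g5 = 0 OR 1 = 1
g7 = g5 OR g2 = 1 OR 0 = 1
g8 = g6 OR g3 = 1 OR 0 = 1
g9 = NOT g3 = NOT 0 = 1
g11 = g9 OR g7 = 1 OR 1 = 1
g12 = g2 AND g11 = 0 AND 1 = 0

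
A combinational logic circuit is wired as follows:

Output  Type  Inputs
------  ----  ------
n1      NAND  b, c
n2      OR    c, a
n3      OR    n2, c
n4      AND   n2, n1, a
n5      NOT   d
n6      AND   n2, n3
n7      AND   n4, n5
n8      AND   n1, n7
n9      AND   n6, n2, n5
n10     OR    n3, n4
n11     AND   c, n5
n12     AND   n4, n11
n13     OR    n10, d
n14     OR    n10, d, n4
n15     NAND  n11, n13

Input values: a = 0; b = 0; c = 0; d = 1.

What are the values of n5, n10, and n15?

n5 = 0; n10 = 0; n15 = 1

n1 = b NAND c = 0 NAND 0 = 1
n2 = c OR a = 0 OR 0 = 0
n3 = n2 OR c = 0 OR 0 = 0
n4 = n2 AND n1 AND a = 0 AND 1 AND 0 = 0
n5 = NOT d = NOT 1 = 0
n10 = n3 OR n4 = 0 OR 0 = 0
n11 = c AND n5 = 0 AND 0 = 0
n13 = n10 OR d = 0 OR 1 = 1
n15 = n11 NAND n13 = 0 NAND 1 = 1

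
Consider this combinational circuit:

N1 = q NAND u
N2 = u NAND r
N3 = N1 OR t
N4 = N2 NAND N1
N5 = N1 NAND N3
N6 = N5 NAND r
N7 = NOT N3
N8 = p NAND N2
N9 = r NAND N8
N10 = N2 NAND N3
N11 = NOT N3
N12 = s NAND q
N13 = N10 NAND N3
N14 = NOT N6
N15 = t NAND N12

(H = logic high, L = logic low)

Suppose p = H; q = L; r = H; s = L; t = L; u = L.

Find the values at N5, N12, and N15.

N5 = L, N12 = H, N15 = H

N1 = q NAND u = L NAND L = H
N3 = N1 OR t = H OR L = H
N5 = N1 NAND N3 = H NAND H = L
N12 = s NAND q = L NAND L = H
N15 = t NAND N12 = L NAND H = H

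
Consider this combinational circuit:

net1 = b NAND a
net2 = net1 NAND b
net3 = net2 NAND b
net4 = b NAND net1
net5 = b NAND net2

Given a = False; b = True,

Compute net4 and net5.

net1 = b NAND a = True NAND False = True
net2 = net1 NAND b = True NAND True = False
net4 = b NAND net1 = True NAND True = False
net5 = b NAND net2 = True NAND False = True

net4 = False, net5 = True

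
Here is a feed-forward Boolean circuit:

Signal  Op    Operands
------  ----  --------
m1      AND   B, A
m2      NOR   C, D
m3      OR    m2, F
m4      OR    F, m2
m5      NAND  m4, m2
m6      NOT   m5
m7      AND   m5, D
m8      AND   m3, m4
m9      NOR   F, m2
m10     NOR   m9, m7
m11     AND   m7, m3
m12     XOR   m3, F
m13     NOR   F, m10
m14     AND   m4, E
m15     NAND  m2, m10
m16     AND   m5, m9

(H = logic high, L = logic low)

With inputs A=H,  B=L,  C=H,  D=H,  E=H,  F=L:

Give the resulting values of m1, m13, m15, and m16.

m1 = B AND A = L AND H = L
m2 = C NOR D = H NOR H = L
m4 = F OR m2 = L OR L = L
m5 = m4 NAND m2 = L NAND L = H
m7 = m5 AND D = H AND H = H
m9 = F NOR m2 = L NOR L = H
m10 = m9 NOR m7 = H NOR H = L
m13 = F NOR m10 = L NOR L = H
m15 = m2 NAND m10 = L NAND L = H
m16 = m5 AND m9 = H AND H = H

m1 = L, m13 = H, m15 = H, m16 = H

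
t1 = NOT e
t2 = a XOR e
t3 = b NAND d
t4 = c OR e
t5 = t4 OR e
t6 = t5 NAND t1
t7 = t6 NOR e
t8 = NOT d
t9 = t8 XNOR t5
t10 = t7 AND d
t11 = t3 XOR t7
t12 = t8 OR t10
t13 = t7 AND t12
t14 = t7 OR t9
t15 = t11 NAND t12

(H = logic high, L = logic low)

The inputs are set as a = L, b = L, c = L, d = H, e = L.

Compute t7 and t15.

t1 = NOT e = NOT L = H
t3 = b NAND d = L NAND H = H
t4 = c OR e = L OR L = L
t5 = t4 OR e = L OR L = L
t6 = t5 NAND t1 = L NAND H = H
t7 = t6 NOR e = H NOR L = L
t8 = NOT d = NOT H = L
t10 = t7 AND d = L AND H = L
t11 = t3 XOR t7 = H XOR L = H
t12 = t8 OR t10 = L OR L = L
t15 = t11 NAND t12 = H NAND L = H

t7 = L  t15 = H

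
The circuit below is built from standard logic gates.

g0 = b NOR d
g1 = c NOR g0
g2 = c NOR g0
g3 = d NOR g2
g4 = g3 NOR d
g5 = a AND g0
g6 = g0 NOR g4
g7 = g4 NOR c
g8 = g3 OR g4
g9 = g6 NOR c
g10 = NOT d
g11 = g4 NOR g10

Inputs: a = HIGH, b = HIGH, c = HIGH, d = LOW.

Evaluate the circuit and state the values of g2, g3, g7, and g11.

g0 = b NOR d = HIGH NOR LOW = LOW
g2 = c NOR g0 = HIGH NOR LOW = LOW
g3 = d NOR g2 = LOW NOR LOW = HIGH
g4 = g3 NOR d = HIGH NOR LOW = LOW
g7 = g4 NOR c = LOW NOR HIGH = LOW
g10 = NOT d = NOT LOW = HIGH
g11 = g4 NOR g10 = LOW NOR HIGH = LOW

g2 = LOW  g3 = HIGH  g7 = LOW  g11 = LOW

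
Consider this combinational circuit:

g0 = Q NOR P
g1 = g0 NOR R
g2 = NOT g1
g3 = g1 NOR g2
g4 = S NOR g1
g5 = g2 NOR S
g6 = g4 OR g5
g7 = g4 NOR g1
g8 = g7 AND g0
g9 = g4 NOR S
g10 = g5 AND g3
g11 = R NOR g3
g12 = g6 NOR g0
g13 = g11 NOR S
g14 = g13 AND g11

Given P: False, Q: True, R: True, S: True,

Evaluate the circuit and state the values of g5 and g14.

g5 = False  g14 = False

g0 = Q NOR P = True NOR False = False
g1 = g0 NOR R = False NOR True = False
g2 = NOT g1 = NOT False = True
g3 = g1 NOR g2 = False NOR True = False
g5 = g2 NOR S = True NOR True = False
g11 = R NOR g3 = True NOR False = False
g13 = g11 NOR S = False NOR True = False
g14 = g13 AND g11 = False AND False = False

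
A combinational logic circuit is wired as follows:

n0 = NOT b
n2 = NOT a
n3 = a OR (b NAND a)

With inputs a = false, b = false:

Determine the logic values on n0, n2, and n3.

n0 = NOT false = true
n2 = NOT false = true
n3 = false OR (false NAND false) = true

n0 = true, n2 = true, n3 = true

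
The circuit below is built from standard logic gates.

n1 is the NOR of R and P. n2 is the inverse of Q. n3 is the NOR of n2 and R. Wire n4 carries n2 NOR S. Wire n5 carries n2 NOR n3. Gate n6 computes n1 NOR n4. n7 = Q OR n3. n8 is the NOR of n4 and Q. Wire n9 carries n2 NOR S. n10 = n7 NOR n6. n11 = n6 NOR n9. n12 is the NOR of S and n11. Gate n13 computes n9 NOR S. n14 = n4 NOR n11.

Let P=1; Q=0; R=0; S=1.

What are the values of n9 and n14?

n9 = 0  n14 = 1

n1 = R NOR P = 0 NOR 1 = 0
n2 = NOT Q = NOT 0 = 1
n4 = n2 NOR S = 1 NOR 1 = 0
n6 = n1 NOR n4 = 0 NOR 0 = 1
n9 = n2 NOR S = 1 NOR 1 = 0
n11 = n6 NOR n9 = 1 NOR 0 = 0
n14 = n4 NOR n11 = 0 NOR 0 = 1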